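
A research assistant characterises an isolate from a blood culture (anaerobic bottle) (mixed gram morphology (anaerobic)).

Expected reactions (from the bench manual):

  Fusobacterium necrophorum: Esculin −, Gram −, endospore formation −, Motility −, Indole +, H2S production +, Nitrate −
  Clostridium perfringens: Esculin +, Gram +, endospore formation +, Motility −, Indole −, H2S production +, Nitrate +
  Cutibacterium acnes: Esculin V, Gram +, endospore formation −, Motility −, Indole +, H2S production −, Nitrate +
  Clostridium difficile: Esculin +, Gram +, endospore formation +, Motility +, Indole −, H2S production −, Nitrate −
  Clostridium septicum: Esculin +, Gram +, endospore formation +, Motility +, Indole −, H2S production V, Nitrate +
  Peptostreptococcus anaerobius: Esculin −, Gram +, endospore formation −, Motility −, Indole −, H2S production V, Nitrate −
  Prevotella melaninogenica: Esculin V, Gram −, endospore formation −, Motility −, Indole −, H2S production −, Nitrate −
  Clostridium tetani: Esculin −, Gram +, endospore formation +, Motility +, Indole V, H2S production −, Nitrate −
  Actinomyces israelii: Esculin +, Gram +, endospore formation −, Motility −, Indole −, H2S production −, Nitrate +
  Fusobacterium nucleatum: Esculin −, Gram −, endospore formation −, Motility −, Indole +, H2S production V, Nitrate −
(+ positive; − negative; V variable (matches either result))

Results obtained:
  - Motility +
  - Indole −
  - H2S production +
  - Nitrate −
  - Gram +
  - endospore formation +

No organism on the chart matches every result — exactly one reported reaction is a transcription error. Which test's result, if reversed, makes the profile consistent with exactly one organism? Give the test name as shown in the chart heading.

Nitrate

As reported, no row in the chart matches all 6 reactions.
Reversing Nitrate (to +) → unique match: Clostridium septicum.
Reversing H2S production → 2 organisms match (not unique).
Reversing Motility → still no organism matches.
Reversing endospore formation → still no organism matches.
Reversing Indole → still no organism matches.
Reversing Gram → still no organism matches.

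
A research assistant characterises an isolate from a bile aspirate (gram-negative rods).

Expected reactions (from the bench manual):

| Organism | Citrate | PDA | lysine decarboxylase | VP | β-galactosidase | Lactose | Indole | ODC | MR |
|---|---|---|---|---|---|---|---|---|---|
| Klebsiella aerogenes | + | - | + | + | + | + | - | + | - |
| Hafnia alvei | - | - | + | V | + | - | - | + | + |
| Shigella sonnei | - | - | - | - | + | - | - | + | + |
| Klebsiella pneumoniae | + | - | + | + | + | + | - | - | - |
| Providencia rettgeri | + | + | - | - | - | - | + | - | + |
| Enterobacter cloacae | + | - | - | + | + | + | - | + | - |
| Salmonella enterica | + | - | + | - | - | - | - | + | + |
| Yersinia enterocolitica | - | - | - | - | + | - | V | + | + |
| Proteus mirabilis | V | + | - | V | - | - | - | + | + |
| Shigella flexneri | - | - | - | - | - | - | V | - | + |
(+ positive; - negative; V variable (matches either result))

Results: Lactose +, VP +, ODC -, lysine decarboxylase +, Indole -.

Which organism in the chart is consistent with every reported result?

VP +: excludes 5 organisms — 5 left.
Lactose +: excludes Hafnia alvei, Proteus mirabilis — 3 left.
ODC -: excludes Klebsiella aerogenes, Enterobacter cloacae — 1 left.
lysine decarboxylase +: the one remaining candidate is consistent.
Indole -: the one remaining candidate is consistent.

Klebsiella pneumoniae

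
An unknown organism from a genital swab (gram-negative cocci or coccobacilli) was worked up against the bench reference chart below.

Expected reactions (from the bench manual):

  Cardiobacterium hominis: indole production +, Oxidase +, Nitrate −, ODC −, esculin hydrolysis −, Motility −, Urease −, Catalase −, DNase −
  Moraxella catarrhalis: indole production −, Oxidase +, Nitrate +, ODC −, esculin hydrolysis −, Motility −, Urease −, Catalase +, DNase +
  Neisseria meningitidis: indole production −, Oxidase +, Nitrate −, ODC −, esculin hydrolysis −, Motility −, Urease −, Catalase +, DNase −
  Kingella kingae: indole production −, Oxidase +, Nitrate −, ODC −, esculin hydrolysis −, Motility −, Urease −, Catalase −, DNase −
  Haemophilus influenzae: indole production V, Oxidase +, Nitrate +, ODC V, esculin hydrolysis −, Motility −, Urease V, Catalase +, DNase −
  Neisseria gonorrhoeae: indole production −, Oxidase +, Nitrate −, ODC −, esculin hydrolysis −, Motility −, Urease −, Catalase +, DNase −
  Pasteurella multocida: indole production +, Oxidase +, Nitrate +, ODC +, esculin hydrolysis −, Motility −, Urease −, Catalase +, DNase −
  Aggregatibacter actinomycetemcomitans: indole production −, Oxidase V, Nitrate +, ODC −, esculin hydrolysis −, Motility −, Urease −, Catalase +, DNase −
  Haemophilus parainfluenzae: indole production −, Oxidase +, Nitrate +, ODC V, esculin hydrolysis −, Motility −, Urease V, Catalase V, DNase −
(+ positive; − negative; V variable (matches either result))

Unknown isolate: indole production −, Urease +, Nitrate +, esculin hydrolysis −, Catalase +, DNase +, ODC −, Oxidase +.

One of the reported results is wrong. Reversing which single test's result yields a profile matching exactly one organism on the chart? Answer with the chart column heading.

As reported, no row in the chart matches all 8 reactions.
Reversing Catalase → still no organism matches.
Reversing DNase → 2 organisms match (not unique).
Reversing Urease (to −) → unique match: Moraxella catarrhalis.
Reversing Oxidase → still no organism matches.
Reversing esculin hydrolysis → still no organism matches.
Reversing indole production → still no organism matches.
Reversing Nitrate → still no organism matches.
Reversing ODC → still no organism matches.

Urease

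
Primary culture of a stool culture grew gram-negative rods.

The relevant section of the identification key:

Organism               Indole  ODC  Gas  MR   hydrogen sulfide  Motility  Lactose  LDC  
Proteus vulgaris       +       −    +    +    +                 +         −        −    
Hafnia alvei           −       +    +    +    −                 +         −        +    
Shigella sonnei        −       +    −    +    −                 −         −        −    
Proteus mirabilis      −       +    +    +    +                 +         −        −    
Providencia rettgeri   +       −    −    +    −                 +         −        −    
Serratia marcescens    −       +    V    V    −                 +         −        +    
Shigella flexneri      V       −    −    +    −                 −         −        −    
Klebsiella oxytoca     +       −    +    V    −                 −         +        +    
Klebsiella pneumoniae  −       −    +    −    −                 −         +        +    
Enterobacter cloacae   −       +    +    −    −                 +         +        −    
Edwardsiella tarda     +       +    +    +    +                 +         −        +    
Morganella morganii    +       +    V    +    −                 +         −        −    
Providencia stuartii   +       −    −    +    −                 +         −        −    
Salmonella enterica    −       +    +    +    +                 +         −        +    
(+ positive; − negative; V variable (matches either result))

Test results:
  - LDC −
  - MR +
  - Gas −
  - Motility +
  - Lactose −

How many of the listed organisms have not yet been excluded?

3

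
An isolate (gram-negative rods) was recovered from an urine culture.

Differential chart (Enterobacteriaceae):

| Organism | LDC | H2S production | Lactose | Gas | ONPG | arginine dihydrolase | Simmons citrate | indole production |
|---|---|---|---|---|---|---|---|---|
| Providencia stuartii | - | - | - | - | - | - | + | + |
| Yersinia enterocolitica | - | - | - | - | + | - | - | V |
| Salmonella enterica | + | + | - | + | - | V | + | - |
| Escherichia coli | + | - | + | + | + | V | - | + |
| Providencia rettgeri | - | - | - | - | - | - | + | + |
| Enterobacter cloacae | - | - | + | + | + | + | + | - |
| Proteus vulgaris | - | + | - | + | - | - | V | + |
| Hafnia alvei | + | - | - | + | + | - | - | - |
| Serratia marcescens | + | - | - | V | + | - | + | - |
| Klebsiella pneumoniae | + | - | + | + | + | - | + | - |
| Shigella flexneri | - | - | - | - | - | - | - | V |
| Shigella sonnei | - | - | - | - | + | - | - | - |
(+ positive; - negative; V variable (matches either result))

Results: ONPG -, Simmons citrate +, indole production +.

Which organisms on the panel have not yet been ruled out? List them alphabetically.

Proteus vulgaris, Providencia rettgeri, Providencia stuartii

indole production +: excludes 6 organisms — 6 left.
Simmons citrate +: excludes Yersinia enterocolitica, Escherichia coli, Shigella flexneri — 3 left.
ONPG -: all 3 remaining candidates are consistent.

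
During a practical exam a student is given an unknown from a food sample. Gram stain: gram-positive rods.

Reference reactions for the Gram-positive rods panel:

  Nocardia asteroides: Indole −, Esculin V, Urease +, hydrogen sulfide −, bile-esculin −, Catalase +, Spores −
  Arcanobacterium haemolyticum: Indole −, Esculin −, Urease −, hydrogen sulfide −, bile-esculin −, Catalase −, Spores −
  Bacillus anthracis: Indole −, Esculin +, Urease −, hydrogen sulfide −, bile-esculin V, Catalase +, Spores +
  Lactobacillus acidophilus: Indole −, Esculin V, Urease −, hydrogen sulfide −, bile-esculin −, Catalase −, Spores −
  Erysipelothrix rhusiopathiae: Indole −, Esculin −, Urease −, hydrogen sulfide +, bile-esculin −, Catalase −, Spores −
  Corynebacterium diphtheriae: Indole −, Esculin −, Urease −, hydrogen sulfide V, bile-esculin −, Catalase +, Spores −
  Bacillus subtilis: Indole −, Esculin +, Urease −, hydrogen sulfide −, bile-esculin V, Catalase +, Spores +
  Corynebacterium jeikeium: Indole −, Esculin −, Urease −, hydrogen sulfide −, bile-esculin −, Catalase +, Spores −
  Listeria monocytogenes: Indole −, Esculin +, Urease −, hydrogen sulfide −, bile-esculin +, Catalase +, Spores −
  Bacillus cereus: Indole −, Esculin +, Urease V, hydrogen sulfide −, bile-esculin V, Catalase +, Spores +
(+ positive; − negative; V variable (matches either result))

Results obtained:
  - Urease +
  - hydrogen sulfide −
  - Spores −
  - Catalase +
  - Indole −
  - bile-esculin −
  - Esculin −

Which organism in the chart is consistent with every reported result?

hydrogen sulfide −: excludes Erysipelothrix rhusiopathiae — 9 left.
Spores −: excludes Bacillus anthracis, Bacillus subtilis, Bacillus cereus — 6 left.
bile-esculin −: excludes Listeria monocytogenes — 5 left.
Urease +: excludes Arcanobacterium haemolyticum, Lactobacillus acidophilus, Corynebacterium diphtheriae, Corynebacterium jeikeium — 1 left.
Indole −: the one remaining candidate is consistent.
Catalase +: the one remaining candidate is consistent.
Esculin −: the one remaining candidate is consistent.

Nocardia asteroides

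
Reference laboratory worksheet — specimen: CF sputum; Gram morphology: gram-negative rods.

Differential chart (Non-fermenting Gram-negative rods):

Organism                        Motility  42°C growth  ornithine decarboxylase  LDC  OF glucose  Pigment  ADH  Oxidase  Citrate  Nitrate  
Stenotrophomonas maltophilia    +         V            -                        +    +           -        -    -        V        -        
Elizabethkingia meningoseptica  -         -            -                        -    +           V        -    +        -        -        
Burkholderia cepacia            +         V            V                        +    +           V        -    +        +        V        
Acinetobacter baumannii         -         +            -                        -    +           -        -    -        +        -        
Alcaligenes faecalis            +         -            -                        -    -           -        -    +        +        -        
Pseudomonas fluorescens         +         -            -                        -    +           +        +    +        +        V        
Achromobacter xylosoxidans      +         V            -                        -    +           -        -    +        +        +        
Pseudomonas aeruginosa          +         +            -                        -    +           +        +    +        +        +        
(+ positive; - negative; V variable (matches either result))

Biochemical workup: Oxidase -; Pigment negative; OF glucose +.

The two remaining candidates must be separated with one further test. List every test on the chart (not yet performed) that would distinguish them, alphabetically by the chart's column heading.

LDC, Motility

OF glucose +: excludes Alcaligenes faecalis — 7 left.
Oxidase -: excludes 5 organisms — 2 left.
Pigment -: all 2 remaining candidates are consistent.
Two candidates remain: Acinetobacter baumannii and Stenotrophomonas maltophilia.
  Motility: Acinetobacter baumannii -, Stenotrophomonas maltophilia + — discriminates.
  42°C growth: + vs V — variable for at least one, does not separate.
  ornithine decarboxylase: - vs - — same for both, does not separate.
  LDC: Acinetobacter baumannii -, Stenotrophomonas maltophilia + — discriminates.
  ADH: - vs - — same for both, does not separate.
  Citrate: + vs V — variable for at least one, does not separate.
  Nitrate: - vs - — same for both, does not separate.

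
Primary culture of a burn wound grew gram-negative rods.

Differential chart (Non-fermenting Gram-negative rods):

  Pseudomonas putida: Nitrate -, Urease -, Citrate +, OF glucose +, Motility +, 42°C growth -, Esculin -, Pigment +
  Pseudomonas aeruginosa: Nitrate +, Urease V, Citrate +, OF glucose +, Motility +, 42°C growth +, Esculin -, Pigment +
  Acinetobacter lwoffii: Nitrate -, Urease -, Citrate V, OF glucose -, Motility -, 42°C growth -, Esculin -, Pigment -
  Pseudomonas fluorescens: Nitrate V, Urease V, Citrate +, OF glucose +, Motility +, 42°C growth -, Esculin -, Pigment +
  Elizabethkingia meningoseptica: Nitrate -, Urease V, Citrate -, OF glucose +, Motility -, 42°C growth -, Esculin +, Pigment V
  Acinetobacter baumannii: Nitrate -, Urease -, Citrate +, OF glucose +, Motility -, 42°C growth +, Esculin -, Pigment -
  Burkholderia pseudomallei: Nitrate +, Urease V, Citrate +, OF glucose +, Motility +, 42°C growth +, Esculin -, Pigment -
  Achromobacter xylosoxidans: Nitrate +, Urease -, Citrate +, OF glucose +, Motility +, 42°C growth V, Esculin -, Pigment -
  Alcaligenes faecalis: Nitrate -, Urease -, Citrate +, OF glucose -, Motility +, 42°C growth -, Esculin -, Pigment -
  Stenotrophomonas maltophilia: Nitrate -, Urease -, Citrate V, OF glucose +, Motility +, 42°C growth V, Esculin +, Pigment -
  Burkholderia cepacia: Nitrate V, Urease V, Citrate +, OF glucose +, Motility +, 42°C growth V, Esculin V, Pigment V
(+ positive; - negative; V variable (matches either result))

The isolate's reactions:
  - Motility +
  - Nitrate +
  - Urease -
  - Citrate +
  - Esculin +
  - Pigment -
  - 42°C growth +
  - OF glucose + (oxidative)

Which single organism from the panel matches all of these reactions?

Burkholderia cepacia

Pigment -: excludes Pseudomonas putida, Pseudomonas aeruginosa, Pseudomonas fluorescens — 8 left.
Urease -: all 8 remaining candidates are consistent.
Citrate +: excludes Elizabethkingia meningoseptica — 7 left.
Motility +: excludes Acinetobacter lwoffii, Acinetobacter baumannii — 5 left.
Nitrate +: excludes Alcaligenes faecalis, Stenotrophomonas maltophilia — 3 left.
Esculin +: excludes Burkholderia pseudomallei, Achromobacter xylosoxidans — 1 left.
OF glucose +: the one remaining candidate is consistent.
42°C growth +: the one remaining candidate is consistent.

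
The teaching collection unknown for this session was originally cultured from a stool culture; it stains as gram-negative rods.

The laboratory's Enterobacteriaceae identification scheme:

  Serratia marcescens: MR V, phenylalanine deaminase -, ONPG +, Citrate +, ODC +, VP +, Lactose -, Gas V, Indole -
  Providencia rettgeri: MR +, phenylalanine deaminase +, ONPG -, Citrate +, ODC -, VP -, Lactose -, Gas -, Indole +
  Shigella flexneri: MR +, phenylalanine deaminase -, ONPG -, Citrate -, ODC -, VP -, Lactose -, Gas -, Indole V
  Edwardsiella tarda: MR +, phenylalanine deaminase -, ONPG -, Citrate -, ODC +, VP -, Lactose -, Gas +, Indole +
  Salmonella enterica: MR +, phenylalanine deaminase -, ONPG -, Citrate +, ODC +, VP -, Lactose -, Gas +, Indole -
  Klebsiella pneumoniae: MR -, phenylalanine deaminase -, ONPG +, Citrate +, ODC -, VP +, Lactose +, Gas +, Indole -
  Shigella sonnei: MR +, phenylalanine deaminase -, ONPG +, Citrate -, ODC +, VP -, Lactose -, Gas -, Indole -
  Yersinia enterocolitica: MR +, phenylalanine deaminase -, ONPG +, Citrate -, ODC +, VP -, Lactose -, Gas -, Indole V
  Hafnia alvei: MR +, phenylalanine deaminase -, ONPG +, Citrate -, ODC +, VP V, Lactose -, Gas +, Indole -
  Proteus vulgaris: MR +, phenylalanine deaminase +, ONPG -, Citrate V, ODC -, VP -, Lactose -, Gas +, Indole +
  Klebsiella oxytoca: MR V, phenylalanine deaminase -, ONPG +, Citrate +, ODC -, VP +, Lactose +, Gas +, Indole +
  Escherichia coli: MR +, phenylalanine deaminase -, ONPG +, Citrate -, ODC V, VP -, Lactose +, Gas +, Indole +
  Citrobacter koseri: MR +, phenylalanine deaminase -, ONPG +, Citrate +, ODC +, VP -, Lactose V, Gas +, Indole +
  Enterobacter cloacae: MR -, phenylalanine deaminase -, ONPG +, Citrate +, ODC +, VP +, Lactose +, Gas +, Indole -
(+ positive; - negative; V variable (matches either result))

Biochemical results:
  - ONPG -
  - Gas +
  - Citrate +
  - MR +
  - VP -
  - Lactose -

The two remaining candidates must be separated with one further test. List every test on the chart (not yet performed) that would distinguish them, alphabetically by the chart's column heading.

Indole, ODC, phenylalanine deaminase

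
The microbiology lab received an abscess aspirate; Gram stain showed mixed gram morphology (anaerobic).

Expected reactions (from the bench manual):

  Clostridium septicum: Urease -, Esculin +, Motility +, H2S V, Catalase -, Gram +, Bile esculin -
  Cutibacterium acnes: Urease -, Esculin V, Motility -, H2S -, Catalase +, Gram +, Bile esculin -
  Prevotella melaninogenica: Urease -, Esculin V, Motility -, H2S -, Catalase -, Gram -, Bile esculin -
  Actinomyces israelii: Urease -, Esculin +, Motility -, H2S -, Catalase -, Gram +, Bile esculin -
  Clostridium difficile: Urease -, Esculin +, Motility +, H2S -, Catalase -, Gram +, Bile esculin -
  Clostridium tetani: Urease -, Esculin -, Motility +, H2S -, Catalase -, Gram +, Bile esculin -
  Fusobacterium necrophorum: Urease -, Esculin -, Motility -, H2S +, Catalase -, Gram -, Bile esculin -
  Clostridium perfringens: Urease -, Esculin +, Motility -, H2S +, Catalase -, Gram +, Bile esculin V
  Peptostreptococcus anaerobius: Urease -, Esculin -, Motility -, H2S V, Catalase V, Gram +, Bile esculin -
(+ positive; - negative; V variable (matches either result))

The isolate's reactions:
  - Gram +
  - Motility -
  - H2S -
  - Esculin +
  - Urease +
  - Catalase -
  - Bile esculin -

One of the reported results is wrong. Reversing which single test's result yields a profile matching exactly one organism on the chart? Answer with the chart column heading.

As reported, no row in the chart matches all 7 reactions.
Reversing Esculin → still no organism matches.
Reversing Bile esculin → still no organism matches.
Reversing H2S → still no organism matches.
Reversing Catalase → still no organism matches.
Reversing Motility → still no organism matches.
Reversing Urease (to -) → unique match: Actinomyces israelii.
Reversing Gram → still no organism matches.

Urease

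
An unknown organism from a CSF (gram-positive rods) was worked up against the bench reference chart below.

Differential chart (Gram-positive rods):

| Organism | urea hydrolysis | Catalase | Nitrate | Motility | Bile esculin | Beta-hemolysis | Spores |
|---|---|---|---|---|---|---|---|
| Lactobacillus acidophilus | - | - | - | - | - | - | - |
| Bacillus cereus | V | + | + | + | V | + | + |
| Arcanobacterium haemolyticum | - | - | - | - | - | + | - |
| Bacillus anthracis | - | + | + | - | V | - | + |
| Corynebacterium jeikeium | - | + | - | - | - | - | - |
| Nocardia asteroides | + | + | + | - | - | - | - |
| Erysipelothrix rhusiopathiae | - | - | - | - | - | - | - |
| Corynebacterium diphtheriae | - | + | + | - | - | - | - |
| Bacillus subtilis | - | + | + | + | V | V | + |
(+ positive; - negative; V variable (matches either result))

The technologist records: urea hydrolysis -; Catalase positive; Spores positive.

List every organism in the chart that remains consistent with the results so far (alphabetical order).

Catalase +: excludes Lactobacillus acidophilus, Arcanobacterium haemolyticum, Erysipelothrix rhusiopathiae — 6 left.
Spores +: excludes Corynebacterium jeikeium, Nocardia asteroides, Corynebacterium diphtheriae — 3 left.
urea hydrolysis -: all 3 remaining candidates are consistent.

Bacillus anthracis, Bacillus cereus, Bacillus subtilis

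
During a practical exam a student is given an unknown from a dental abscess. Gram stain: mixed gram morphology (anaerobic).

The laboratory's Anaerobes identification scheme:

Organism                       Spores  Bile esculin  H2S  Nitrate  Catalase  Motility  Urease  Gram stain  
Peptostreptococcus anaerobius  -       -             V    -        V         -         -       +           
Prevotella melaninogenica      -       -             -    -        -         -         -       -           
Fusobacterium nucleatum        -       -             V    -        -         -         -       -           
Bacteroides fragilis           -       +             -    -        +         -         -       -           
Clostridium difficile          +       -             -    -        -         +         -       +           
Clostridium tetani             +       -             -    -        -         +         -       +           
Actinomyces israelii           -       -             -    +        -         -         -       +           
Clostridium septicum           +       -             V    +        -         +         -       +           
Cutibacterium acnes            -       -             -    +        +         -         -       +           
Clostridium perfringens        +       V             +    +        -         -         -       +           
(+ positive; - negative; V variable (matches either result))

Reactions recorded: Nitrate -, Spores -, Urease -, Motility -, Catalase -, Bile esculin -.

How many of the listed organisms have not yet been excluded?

3

Motility -: excludes Clostridium difficile, Clostridium tetani, Clostridium septicum — 7 left.
Catalase -: excludes Bacteroides fragilis, Cutibacterium acnes — 5 left.
Urease -: all 5 remaining candidates are consistent.
Bile esculin -: all 5 remaining candidates are consistent.
Spores -: excludes Clostridium perfringens — 4 left.
Nitrate -: excludes Actinomyces israelii — 3 left.
Still consistent: Fusobacterium nucleatum, Peptostreptococcus anaerobius, Prevotella melaninogenica.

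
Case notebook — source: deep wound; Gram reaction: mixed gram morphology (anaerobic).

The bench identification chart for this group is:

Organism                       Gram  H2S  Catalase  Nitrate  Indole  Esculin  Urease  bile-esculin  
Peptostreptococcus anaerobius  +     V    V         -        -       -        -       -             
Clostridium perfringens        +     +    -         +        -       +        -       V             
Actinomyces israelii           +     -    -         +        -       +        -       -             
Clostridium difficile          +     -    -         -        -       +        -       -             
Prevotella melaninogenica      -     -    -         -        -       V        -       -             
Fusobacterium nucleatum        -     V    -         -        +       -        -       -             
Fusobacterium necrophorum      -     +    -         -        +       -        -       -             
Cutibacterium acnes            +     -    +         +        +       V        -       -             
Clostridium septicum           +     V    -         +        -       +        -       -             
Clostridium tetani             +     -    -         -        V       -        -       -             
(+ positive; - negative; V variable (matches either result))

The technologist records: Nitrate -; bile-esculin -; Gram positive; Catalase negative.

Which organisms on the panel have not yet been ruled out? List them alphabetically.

Gram +: excludes Prevotella melaninogenica, Fusobacterium nucleatum, Fusobacterium necrophorum — 7 left.
Catalase -: excludes Cutibacterium acnes — 6 left.
bile-esculin -: all 6 remaining candidates are consistent.
Nitrate -: excludes Clostridium perfringens, Actinomyces israelii, Clostridium septicum — 3 left.

Clostridium difficile, Clostridium tetani, Peptostreptococcus anaerobius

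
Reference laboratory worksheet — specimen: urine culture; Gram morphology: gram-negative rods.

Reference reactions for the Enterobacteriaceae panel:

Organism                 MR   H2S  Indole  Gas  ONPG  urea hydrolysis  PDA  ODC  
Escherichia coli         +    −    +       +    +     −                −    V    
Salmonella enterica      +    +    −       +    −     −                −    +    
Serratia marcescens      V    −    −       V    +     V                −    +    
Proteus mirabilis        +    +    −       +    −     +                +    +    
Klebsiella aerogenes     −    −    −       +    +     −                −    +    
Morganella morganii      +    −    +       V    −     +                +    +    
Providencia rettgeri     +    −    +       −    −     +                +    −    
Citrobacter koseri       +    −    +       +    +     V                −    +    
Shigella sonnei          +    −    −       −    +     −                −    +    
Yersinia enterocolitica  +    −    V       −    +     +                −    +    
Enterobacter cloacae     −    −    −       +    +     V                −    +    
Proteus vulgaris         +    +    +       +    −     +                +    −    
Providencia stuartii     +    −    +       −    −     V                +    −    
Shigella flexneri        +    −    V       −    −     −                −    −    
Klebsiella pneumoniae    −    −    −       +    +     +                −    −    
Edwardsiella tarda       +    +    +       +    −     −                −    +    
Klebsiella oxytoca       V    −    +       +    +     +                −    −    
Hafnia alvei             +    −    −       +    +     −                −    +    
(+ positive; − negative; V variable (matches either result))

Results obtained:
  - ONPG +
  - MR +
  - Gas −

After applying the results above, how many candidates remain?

ONPG +: excludes 8 organisms — 10 left.
MR +: excludes Klebsiella aerogenes, Enterobacter cloacae, Klebsiella pneumoniae — 7 left.
Gas −: excludes Escherichia coli, Citrobacter koseri, Klebsiella oxytoca, Hafnia alvei — 3 left.
Still consistent: Serratia marcescens, Shigella sonnei, Yersinia enterocolitica.

3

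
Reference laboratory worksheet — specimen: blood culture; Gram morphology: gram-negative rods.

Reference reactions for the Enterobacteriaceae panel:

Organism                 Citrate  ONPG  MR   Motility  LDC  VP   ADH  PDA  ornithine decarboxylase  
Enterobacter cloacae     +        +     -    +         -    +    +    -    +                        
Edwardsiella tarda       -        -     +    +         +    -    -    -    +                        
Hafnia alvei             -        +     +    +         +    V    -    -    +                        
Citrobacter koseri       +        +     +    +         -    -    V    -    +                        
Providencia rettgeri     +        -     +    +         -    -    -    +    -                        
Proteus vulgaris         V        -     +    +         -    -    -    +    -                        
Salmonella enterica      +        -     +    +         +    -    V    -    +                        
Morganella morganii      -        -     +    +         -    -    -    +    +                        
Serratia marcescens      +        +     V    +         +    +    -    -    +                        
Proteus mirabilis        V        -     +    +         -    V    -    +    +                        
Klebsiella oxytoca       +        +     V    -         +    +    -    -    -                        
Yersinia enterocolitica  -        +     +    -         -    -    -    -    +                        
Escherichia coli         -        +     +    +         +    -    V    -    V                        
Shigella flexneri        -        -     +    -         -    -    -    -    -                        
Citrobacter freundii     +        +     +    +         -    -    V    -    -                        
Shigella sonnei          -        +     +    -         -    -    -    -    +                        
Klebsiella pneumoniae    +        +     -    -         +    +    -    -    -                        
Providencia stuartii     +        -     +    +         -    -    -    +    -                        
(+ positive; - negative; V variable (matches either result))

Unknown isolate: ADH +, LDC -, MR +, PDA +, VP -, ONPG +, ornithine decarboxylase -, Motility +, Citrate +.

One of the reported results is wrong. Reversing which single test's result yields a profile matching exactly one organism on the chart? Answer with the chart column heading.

As reported, no row in the chart matches all 9 reactions.
Reversing ADH → still no organism matches.
Reversing LDC → still no organism matches.
Reversing MR → still no organism matches.
Reversing VP → still no organism matches.
Reversing PDA (to -) → unique match: Citrobacter freundii.
Reversing Citrate → still no organism matches.
Reversing ONPG → still no organism matches.
Reversing ornithine decarboxylase → still no organism matches.
Reversing Motility → still no organism matches.

PDA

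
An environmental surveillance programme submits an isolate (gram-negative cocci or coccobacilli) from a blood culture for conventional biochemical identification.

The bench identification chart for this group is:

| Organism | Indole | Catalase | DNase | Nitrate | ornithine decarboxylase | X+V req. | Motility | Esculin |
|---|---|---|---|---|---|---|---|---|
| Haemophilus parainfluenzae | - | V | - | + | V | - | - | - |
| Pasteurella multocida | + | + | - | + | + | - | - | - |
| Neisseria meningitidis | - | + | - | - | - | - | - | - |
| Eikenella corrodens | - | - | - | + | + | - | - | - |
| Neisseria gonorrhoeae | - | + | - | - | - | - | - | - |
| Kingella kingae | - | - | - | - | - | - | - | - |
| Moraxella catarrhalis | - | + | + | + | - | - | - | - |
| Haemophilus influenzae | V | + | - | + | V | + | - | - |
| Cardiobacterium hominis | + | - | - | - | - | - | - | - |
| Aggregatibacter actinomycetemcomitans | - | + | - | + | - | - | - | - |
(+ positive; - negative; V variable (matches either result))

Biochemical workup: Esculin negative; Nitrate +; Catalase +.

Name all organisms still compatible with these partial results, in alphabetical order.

Aggregatibacter actinomycetemcomitans, Haemophilus influenzae, Haemophilus parainfluenzae, Moraxella catarrhalis, Pasteurella multocida

Nitrate +: excludes Neisseria meningitidis, Neisseria gonorrhoeae, Kingella kingae, Cardiobacterium hominis — 6 left.
Catalase +: excludes Eikenella corrodens — 5 left.
Esculin -: all 5 remaining candidates are consistent.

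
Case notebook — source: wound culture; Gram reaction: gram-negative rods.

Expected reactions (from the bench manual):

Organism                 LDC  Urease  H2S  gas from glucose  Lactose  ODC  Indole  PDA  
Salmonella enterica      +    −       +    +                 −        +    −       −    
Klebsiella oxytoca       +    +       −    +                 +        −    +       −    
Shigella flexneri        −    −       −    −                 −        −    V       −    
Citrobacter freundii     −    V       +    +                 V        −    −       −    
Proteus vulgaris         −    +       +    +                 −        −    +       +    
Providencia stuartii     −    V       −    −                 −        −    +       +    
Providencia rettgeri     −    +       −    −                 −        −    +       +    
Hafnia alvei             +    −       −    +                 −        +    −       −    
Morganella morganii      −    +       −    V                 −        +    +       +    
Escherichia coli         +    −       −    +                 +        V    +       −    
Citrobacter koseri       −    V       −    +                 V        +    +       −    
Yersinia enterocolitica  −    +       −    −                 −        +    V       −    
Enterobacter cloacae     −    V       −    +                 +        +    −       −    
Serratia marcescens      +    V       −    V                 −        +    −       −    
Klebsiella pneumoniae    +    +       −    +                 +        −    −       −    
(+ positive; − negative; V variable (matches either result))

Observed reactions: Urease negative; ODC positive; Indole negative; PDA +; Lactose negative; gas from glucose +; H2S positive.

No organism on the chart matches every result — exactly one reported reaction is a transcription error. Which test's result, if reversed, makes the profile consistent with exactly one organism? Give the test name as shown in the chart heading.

As reported, no row in the chart matches all 7 reactions.
Reversing Urease → still no organism matches.
Reversing PDA (to −) → unique match: Salmonella enterica.
Reversing Indole → still no organism matches.
Reversing Lactose → still no organism matches.
Reversing gas from glucose → still no organism matches.
Reversing H2S → still no organism matches.
Reversing ODC → still no organism matches.

PDA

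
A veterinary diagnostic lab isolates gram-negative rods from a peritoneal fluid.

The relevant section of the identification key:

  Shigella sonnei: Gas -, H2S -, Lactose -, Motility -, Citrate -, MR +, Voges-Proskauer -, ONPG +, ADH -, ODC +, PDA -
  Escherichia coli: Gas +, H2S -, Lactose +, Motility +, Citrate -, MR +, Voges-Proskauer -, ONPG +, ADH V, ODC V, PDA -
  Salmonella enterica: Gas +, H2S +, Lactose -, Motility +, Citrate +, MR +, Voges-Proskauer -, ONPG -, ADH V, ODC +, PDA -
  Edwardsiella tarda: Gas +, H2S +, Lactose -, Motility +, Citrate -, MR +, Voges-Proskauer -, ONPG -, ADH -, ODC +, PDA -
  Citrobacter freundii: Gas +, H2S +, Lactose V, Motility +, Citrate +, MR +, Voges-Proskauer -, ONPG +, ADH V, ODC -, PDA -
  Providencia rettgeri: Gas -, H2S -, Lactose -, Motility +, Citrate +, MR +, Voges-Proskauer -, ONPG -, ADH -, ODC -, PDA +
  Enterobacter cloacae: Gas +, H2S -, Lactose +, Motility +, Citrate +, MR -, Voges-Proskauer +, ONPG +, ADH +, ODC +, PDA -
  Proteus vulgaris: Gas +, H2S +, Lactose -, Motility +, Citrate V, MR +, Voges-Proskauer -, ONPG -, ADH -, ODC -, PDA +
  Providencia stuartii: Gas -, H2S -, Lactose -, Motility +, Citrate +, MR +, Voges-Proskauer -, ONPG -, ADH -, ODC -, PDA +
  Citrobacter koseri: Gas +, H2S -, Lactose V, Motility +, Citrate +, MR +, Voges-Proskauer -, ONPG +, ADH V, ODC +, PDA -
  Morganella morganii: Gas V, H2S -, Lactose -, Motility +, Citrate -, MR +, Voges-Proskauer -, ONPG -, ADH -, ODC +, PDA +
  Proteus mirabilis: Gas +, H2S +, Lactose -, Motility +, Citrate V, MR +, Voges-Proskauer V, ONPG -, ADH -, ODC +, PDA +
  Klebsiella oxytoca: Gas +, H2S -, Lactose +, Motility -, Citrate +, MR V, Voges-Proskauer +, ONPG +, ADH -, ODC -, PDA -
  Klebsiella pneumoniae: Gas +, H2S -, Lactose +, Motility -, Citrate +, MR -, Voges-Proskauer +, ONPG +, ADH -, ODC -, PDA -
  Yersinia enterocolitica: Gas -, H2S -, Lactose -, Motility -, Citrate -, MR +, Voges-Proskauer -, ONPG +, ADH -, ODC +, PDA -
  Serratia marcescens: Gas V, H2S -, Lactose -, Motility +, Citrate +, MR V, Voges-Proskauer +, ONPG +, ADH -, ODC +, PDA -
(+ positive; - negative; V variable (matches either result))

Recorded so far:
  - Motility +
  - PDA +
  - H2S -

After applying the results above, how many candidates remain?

3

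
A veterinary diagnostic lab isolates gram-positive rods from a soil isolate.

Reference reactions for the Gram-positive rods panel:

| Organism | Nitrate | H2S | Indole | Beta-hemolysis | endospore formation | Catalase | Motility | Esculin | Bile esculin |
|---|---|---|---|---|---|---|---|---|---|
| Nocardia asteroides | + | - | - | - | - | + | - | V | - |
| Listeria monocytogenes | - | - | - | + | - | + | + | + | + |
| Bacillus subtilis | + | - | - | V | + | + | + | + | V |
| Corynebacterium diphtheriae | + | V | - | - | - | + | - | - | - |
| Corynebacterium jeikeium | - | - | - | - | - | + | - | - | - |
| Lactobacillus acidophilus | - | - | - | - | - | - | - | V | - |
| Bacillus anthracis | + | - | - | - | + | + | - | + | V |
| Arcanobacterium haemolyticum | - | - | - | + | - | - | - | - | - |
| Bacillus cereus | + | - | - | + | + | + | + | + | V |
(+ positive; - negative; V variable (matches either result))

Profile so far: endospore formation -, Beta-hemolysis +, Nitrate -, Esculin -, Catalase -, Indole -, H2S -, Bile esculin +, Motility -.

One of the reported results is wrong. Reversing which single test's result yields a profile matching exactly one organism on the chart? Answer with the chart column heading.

Bile esculin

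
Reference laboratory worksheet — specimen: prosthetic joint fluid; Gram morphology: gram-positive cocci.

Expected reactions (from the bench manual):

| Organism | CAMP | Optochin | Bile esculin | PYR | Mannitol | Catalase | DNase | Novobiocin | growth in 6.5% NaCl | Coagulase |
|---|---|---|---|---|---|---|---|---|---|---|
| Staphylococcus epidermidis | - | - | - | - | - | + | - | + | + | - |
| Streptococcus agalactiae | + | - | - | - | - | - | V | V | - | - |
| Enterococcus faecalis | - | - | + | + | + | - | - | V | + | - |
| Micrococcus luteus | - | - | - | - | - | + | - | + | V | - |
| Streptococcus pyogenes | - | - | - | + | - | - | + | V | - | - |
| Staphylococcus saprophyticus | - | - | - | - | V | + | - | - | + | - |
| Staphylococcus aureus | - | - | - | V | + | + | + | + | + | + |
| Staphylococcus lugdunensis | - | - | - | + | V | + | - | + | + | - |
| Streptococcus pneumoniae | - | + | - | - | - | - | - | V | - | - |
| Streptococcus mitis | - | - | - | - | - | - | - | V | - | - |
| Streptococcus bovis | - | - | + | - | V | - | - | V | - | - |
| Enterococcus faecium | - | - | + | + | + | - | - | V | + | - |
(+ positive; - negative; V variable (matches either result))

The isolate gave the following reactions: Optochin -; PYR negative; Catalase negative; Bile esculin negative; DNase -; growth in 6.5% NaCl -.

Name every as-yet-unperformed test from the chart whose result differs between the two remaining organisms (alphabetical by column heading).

CAMP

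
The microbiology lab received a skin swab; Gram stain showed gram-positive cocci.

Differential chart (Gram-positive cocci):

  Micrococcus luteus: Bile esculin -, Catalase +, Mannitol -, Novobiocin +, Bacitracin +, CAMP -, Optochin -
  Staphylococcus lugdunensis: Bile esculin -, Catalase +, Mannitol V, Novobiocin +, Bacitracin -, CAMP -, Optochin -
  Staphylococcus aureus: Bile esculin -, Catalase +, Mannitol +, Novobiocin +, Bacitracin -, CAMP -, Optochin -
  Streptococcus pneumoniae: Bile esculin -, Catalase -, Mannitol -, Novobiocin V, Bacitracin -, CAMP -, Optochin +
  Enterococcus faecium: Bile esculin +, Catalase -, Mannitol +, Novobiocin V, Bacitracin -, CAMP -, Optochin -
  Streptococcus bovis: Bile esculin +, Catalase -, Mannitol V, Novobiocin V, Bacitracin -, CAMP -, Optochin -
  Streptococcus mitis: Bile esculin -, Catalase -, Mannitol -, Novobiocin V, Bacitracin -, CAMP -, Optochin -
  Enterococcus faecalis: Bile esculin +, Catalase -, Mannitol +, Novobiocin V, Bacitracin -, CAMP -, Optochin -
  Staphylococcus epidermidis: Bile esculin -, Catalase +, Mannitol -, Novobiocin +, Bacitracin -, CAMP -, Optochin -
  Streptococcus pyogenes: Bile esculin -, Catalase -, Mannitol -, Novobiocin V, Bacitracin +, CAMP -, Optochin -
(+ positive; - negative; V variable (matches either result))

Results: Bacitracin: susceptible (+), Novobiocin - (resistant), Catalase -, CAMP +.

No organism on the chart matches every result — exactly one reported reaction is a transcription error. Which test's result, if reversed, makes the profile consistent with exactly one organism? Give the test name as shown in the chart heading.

As reported, no row in the chart matches all 4 reactions.
Reversing Bacitracin → still no organism matches.
Reversing Novobiocin → still no organism matches.
Reversing CAMP (to -) → unique match: Streptococcus pyogenes.
Reversing Catalase → still no organism matches.

CAMP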